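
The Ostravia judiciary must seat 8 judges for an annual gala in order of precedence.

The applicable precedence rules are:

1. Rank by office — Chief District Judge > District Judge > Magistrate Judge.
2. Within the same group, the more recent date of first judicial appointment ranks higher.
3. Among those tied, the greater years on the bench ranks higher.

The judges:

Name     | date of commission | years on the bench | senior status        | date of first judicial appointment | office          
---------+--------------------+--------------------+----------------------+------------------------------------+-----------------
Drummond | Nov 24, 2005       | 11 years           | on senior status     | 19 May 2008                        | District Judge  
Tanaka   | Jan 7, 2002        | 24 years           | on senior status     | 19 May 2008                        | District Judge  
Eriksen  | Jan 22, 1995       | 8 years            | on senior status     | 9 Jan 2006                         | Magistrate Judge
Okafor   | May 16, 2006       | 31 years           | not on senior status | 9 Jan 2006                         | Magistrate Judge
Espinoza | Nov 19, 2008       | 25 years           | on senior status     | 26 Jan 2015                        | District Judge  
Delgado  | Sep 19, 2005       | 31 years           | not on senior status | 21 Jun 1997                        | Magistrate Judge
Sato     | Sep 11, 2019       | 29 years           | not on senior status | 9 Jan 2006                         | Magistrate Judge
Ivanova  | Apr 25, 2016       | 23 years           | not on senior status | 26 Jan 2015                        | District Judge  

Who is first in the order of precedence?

By office: Espinoza, Ivanova, Tanaka and Drummond (District Judge); then Okafor, Sato, Eriksen and Delgado (Magistrate Judge).
Among Espinoza, Ivanova, Tanaka and Drummond, by date of first judicial appointment (later first): Espinoza and Ivanova (26 Jan 2015) before Tanaka and Drummond (19 May 2008).
Among Espinoza and Ivanova, by years on the bench (higher first): Espinoza (25 years) before Ivanova (23 years).
Among Tanaka and Drummond, by years on the bench (higher first): Tanaka (24 years) before Drummond (11 years).
Among Okafor, Sato, Eriksen and Delgado, by date of first judicial appointment (later first): Okafor, Sato and Eriksen (9 Jan 2006) before Delgado (21 Jun 1997).
Among Okafor, Sato and Eriksen, by years on the bench (higher first): Okafor (31 years) before Sato (29 years) before Eriksen (8 years).
Order: Espinoza, Ivanova, Tanaka, Drummond, Okafor, Sato, Eriksen, Delgado.

Espinoza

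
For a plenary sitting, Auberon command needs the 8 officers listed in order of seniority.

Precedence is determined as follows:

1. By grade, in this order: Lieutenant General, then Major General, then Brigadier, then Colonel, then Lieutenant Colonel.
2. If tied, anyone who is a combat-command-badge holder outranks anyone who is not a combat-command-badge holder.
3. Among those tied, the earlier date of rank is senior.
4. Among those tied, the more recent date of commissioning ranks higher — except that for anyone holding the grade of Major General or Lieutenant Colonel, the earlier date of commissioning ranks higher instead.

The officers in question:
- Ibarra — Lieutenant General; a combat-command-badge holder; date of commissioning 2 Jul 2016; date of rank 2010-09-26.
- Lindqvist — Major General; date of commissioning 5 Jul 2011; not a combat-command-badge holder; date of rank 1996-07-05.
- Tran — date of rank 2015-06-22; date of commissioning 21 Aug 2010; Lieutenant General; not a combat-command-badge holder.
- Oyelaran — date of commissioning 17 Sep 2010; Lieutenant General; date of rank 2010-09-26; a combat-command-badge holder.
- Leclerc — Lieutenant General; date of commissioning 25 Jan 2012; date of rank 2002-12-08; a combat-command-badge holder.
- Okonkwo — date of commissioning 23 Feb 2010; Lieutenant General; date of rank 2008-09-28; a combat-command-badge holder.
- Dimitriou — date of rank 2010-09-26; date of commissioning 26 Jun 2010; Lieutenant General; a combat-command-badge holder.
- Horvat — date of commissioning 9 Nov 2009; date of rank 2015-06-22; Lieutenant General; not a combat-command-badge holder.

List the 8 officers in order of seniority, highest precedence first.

By grade: Leclerc, Okonkwo, Ibarra, Oyelaran, Dimitriou, Tran and Horvat (Lieutenant General); then Lindqvist (Major General).
Among Leclerc, Okonkwo, Ibarra, Oyelaran, Dimitriou, Tran and Horvat, a combat-command-badge holder before not a combat-command-badge holder: Leclerc, Okonkwo, Ibarra, Oyelaran and Dimitriou (a combat-command-badge holder) before Tran and Horvat (not a combat-command-badge holder).
Among Leclerc, Okonkwo, Ibarra, Oyelaran and Dimitriou, by date of rank (earlier first): Leclerc (2002-12-08) before Okonkwo (2008-09-28) before Ibarra, Oyelaran and Dimitriou (2010-09-26).
Among Ibarra, Oyelaran and Dimitriou, by date of commissioning (later first): Ibarra (2 Jul 2016) before Oyelaran (17 Sep 2010) before Dimitriou (26 Jun 2010).
Tran and Horvat both have date of rank 2015-06-22, so the next rule applies.
Among Tran and Horvat, by date of commissioning (later first): Tran (21 Aug 2010) before Horvat (9 Nov 2009).
Full order: Leclerc, Okonkwo, Ibarra, Oyelaran, Dimitriou, Tran, Horvat, Lindqvist.

Leclerc, Okonkwo, Ibarra, Oyelaran, Dimitriou, Tran, Horvat, Lindqvist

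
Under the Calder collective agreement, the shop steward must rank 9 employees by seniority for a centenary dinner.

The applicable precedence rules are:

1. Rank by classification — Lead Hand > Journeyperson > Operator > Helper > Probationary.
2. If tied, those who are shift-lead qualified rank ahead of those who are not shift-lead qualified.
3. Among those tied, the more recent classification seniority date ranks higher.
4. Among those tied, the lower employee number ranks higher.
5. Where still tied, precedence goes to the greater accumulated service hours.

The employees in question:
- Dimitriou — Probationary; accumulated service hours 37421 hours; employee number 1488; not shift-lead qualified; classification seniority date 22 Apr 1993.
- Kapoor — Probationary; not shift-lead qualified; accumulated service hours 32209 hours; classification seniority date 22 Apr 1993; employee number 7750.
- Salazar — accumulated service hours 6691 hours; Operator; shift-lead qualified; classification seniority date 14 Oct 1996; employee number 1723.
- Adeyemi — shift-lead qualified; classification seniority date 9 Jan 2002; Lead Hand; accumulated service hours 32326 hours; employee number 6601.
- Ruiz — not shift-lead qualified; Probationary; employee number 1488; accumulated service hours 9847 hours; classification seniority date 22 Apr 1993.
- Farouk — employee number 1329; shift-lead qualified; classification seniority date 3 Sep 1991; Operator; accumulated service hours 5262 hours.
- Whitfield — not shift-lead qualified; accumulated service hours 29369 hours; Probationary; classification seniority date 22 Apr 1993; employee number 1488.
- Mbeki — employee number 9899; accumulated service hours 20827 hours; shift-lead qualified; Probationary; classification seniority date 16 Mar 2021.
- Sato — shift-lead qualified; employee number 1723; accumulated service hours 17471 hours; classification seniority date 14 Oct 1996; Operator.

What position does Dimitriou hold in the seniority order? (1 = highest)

By classification: Adeyemi (Lead Hand); then Sato, Salazar and Farouk (Operator); then Mbeki, Dimitriou, Whitfield, Ruiz and Kapoor (Probationary).
Sato, Salazar and Farouk are each shift-lead qualified, so the next rule applies.
Among Sato, Salazar and Farouk, by classification seniority date (later first): Sato and Salazar (14 Oct 1996) before Farouk (3 Sep 1991).
Sato and Salazar both have employee number 1723, so the next rule applies.
Among Sato and Salazar, by accumulated service hours (higher first): Sato (17471 hours) before Salazar (6691 hours).
Among Mbeki, Dimitriou, Whitfield, Ruiz and Kapoor, shift-lead qualified before not shift-lead qualified: Mbeki (shift-lead qualified) before Dimitriou, Whitfield, Ruiz and Kapoor (not shift-lead qualified).
Dimitriou, Whitfield, Ruiz and Kapoor all have classification seniority date 22 Apr 1993, so the next rule applies.
Among Dimitriou, Whitfield, Ruiz and Kapoor, by employee number (lower first): Dimitriou, Whitfield and Ruiz (1488) before Kapoor (7750).
Among Dimitriou, Whitfield and Ruiz, by accumulated service hours (higher first): Dimitriou (37421 hours) before Whitfield (29369 hours) before Ruiz (9847 hours).
Order: Adeyemi, Sato, Salazar, Farouk, Mbeki, Dimitriou, Whitfield, Ruiz, Kapoor. So position 6.

6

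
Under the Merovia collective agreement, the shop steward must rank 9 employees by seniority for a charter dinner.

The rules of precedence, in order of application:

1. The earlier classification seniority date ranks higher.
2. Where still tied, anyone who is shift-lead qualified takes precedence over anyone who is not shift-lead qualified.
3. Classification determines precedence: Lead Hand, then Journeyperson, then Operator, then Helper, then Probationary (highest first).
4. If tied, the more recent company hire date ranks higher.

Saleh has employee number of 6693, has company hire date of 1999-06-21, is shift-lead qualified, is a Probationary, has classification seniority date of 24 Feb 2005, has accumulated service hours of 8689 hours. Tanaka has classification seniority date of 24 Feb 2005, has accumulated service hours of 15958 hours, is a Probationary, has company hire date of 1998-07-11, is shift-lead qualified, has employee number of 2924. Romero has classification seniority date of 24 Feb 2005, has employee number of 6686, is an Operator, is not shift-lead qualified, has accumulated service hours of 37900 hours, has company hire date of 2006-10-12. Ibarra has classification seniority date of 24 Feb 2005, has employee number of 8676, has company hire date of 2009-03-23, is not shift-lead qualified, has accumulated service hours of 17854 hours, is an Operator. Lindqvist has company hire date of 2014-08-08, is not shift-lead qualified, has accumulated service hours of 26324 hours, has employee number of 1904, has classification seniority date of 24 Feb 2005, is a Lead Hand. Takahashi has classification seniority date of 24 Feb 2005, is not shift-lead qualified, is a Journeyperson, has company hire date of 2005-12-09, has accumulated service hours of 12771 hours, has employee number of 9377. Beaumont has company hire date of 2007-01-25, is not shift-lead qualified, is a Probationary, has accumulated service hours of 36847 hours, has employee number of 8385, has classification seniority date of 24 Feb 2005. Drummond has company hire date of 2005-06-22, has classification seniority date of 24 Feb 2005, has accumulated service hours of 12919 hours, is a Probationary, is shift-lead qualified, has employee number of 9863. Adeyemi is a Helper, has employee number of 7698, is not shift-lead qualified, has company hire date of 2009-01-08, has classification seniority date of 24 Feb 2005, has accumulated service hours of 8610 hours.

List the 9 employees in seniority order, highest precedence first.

By classification seniority date (earlier first): Drummond, Saleh, Tanaka, Lindqvist, Takahashi, Ibarra, Romero, Adeyemi and Beaumont (each 24 Feb 2005).
Among Drummond, Saleh, Tanaka, Lindqvist, Takahashi, Ibarra, Romero, Adeyemi and Beaumont, shift-lead qualified before not shift-lead qualified: Drummond, Saleh and Tanaka (shift-lead qualified) before Lindqvist, Takahashi, Ibarra, Romero, Adeyemi and Beaumont (not shift-lead qualified).
Drummond, Saleh and Tanaka are each Probationary, so the next rule applies.
Among Drummond, Saleh and Tanaka, by company hire date (later first): Drummond (2005-06-22) before Saleh (1999-06-21) before Tanaka (1998-07-11).
Among Lindqvist, Takahashi, Ibarra, Romero, Adeyemi and Beaumont, by classification: Lindqvist (Lead Hand) before Takahashi (Journeyperson) before Ibarra and Romero (Operator) before Adeyemi (Helper) before Beaumont (Probationary).
Among Ibarra and Romero, by company hire date (later first): Ibarra (2009-03-23) before Romero (2006-10-12).
Full order: Drummond, Saleh, Tanaka, Lindqvist, Takahashi, Ibarra, Romero, Adeyemi, Beaumont.

Drummond, Saleh, Tanaka, Lindqvist, Takahashi, Ibarra, Romero, Adeyemi, Beaumont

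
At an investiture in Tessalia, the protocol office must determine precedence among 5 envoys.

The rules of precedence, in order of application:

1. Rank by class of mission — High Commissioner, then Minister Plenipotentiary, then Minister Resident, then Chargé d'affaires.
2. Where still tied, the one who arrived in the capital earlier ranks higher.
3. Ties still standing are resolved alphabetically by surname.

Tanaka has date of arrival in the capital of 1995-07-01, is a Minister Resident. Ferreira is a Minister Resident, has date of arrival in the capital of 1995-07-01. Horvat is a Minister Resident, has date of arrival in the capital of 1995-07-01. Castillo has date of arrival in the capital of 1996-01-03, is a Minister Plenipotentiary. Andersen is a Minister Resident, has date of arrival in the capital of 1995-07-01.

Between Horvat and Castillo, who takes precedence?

By class of mission: Castillo (Minister Plenipotentiary); then Andersen, Ferreira, Horvat and Tanaka (Minister Resident).
Andersen, Ferreira, Horvat and Tanaka all have date of arrival in the capital 1995-07-01, so the next rule applies.
Among Andersen, Ferreira, Horvat and Tanaka, alphabetically by surname: Andersen before Ferreira before Horvat before Tanaka.
So Castillo takes precedence.

Castillo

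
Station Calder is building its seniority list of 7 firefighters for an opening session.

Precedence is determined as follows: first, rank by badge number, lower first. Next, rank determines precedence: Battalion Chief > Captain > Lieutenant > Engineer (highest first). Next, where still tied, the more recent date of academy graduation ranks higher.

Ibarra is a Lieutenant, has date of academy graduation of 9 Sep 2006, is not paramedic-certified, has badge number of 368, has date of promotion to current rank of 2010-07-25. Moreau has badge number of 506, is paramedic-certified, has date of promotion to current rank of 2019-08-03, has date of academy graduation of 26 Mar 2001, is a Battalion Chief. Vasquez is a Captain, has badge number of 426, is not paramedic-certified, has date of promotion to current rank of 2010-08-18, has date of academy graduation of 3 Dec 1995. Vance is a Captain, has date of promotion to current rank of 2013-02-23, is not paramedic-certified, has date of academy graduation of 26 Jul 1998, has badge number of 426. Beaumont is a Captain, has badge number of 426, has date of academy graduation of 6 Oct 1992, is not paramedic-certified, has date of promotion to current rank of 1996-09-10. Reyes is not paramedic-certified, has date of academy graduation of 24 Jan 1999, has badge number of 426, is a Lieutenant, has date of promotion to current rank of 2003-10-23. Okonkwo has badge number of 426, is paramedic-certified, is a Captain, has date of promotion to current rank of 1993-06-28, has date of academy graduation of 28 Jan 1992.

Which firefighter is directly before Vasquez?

Vance

By badge number (lower first): Ibarra (368); then Vance, Vasquez, Beaumont, Okonkwo and Reyes (each 426); then Moreau (506).
Among Vance, Vasquez, Beaumont, Okonkwo and Reyes, by rank: Vance, Vasquez, Beaumont and Okonkwo (Captain) before Reyes (Lieutenant).
Among Vance, Vasquez, Beaumont and Okonkwo, by date of academy graduation (later first): Vance (26 Jul 1998) before Vasquez (3 Dec 1995) before Beaumont (6 Oct 1992) before Okonkwo (28 Jan 1992).
Order: Ibarra, Vance, Vasquez, Beaumont, Okonkwo, Reyes, Moreau.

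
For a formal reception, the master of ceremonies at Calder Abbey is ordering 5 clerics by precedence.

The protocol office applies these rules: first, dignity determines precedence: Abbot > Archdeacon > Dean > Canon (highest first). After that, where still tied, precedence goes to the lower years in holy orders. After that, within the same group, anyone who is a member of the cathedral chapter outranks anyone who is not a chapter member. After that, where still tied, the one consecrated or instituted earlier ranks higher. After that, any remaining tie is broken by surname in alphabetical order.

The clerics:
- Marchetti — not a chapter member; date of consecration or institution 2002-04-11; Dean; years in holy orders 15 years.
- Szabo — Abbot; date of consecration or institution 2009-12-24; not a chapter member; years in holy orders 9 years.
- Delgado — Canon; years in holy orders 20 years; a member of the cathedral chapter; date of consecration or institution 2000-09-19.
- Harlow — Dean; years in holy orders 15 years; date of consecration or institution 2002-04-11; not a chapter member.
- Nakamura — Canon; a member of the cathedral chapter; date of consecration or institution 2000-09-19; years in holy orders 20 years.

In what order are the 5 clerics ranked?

Szabo, Harlow, Marchetti, Delgado, Nakamura

By dignity: Szabo (Abbot); then Harlow and Marchetti (Dean); then Delgado and Nakamura (Canon).
Harlow and Marchetti both have years in holy orders 15 years, so the next rule applies.
Harlow and Marchetti are each not a chapter member, so the next rule applies.
Harlow and Marchetti both have date of consecration or institution 2002-04-11, so the next rule applies.
Among Harlow and Marchetti, alphabetically by surname: Harlow before Marchetti.
Delgado and Nakamura both have years in holy orders 20 years, so the next rule applies.
Delgado and Nakamura are each a member of the cathedral chapter, so the next rule applies.
Delgado and Nakamura both have date of consecration or institution 2000-09-19, so the next rule applies.
Among Delgado and Nakamura, alphabetically by surname: Delgado before Nakamura.
Full order: Szabo, Harlow, Marchetti, Delgado, Nakamura.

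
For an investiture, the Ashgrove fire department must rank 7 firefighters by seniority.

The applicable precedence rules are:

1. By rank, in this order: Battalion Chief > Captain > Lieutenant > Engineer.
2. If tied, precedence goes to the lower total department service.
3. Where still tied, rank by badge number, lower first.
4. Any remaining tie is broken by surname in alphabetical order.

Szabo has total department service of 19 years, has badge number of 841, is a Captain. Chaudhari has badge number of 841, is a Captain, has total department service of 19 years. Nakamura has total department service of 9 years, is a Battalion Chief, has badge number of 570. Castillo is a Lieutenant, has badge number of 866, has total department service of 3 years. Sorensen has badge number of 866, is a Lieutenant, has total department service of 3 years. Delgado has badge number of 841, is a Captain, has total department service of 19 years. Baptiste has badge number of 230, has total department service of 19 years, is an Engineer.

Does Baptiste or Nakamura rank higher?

By rank: Nakamura (Battalion Chief); then Chaudhari, Delgado and Szabo (Captain); then Castillo and Sorensen (Lieutenant); then Baptiste (Engineer).
Chaudhari, Delgado and Szabo all have total department service 19 years, so the next rule applies.
Chaudhari, Delgado and Szabo all have badge number 841, so the next rule applies.
Among Chaudhari, Delgado and Szabo, alphabetically by surname: Chaudhari before Delgado before Szabo.
Castillo and Sorensen both have total department service 3 years, so the next rule applies.
Castillo and Sorensen both have badge number 866, so the next rule applies.
Among Castillo and Sorensen, alphabetically by surname: Castillo before Sorensen.
So Nakamura takes precedence.

Nakamura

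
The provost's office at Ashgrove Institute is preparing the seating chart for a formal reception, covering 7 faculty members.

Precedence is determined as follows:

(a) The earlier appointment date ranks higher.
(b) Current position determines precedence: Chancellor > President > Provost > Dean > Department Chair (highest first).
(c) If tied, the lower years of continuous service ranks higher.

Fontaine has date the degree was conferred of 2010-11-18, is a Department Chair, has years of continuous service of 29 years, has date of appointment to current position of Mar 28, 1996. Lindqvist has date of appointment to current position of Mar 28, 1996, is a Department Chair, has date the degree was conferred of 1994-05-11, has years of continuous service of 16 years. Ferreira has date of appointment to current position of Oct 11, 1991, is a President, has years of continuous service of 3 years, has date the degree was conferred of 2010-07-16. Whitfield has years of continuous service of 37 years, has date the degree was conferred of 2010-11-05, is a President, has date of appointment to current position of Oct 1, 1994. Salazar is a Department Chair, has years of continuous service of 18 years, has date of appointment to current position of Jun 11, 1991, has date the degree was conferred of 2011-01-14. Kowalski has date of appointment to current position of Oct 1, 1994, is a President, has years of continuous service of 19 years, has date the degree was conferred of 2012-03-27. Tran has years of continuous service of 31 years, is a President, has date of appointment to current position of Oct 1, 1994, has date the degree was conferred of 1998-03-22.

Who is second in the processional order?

By date of appointment to current position (earlier first): Salazar (Jun 11, 1991); then Ferreira (Oct 11, 1991); then Kowalski, Tran and Whitfield (each Oct 1, 1994); then Lindqvist and Fontaine (both Mar 28, 1996).
Kowalski, Tran and Whitfield are each President, so the next rule applies.
Among Kowalski, Tran and Whitfield, by years of continuous service (lower first): Kowalski (19 years) before Tran (31 years) before Whitfield (37 years).
Lindqvist and Fontaine are each Department Chair, so the next rule applies.
Among Lindqvist and Fontaine, by years of continuous service (lower first): Lindqvist (16 years) before Fontaine (29 years).
Order: Salazar, Ferreira, Kowalski, Tran, Whitfield, Lindqvist, Fontaine.

Ferreira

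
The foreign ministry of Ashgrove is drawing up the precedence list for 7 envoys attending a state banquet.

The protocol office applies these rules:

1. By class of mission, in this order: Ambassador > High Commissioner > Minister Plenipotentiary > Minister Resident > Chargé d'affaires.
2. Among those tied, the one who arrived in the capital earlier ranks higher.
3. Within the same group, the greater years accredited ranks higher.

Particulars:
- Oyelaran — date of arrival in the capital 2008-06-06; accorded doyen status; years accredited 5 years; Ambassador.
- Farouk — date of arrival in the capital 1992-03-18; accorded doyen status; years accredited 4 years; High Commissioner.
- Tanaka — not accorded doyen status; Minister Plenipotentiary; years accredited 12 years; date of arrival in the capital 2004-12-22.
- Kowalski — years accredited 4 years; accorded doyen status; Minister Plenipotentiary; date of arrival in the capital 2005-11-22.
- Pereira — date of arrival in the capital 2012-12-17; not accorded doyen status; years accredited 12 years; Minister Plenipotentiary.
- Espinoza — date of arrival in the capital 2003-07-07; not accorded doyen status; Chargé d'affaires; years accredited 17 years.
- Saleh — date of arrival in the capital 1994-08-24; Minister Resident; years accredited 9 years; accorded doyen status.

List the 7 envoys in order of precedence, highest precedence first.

By class of mission: Oyelaran (Ambassador); then Farouk (High Commissioner); then Tanaka, Kowalski and Pereira (Minister Plenipotentiary); then Saleh (Minister Resident); then Espinoza (Chargé d'affaires).
Among Tanaka, Kowalski and Pereira, by date of arrival in the capital (earlier first): Tanaka (2004-12-22) before Kowalski (2005-11-22) before Pereira (2012-12-17).
Full order: Oyelaran, Farouk, Tanaka, Kowalski, Pereira, Saleh, Espinoza.

Oyelaran, Farouk, Tanaka, Kowalski, Pereira, Saleh, Espinoza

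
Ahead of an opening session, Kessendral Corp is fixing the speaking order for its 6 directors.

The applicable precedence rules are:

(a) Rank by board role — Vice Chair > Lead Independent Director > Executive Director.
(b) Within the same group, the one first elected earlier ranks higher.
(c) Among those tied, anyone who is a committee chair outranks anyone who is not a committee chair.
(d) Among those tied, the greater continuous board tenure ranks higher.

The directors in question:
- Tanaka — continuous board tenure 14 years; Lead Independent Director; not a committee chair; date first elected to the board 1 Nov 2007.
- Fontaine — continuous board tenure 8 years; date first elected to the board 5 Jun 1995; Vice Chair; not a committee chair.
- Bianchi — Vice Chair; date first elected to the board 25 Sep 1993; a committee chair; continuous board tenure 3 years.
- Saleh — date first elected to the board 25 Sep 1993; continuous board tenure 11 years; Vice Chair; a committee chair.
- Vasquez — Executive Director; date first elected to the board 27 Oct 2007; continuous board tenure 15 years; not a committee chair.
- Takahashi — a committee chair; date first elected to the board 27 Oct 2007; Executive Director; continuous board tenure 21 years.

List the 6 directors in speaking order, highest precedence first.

By board role: Saleh, Bianchi and Fontaine (Vice Chair); then Tanaka (Lead Independent Director); then Takahashi and Vasquez (Executive Director).
Among Saleh, Bianchi and Fontaine, by date first elected to the board (earlier first): Saleh and Bianchi (25 Sep 1993) before Fontaine (5 Jun 1995).
Saleh and Bianchi are each a committee chair, so the next rule applies.
Among Saleh and Bianchi, by continuous board tenure (higher first): Saleh (11 years) before Bianchi (3 years).
Takahashi and Vasquez both have date first elected to the board 27 Oct 2007, so the next rule applies.
Among Takahashi and Vasquez, a committee chair before not a committee chair: Takahashi (a committee chair) before Vasquez (not a committee chair).
Full order: Saleh, Bianchi, Fontaine, Tanaka, Takahashi, Vasquez.

Saleh, Bianchi, Fontaine, Tanaka, Takahashi, Vasquez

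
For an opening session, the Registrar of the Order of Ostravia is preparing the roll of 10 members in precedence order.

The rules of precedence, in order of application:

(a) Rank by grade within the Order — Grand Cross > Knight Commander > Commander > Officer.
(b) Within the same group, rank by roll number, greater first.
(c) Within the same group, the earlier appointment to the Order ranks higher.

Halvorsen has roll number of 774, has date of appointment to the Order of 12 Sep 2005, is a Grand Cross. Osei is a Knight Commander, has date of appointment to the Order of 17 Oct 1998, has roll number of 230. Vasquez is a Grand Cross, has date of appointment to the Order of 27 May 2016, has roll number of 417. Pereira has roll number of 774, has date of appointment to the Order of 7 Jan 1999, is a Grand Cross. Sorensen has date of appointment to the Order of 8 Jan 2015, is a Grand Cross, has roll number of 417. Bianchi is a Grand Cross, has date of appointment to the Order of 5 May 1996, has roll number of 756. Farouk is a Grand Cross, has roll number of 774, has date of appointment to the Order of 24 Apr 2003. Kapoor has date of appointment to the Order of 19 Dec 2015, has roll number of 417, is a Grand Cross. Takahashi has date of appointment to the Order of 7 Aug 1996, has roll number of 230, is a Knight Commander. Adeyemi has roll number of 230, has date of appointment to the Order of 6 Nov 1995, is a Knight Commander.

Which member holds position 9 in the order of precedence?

By grade within the Order: Pereira, Farouk, Halvorsen, Bianchi, Sorensen, Kapoor and Vasquez (Grand Cross); then Adeyemi, Takahashi and Osei (Knight Commander).
Among Pereira, Farouk, Halvorsen, Bianchi, Sorensen, Kapoor and Vasquez, by roll number (higher first): Pereira, Farouk and Halvorsen (774) before Bianchi (756) before Sorensen, Kapoor and Vasquez (417).
Among Pereira, Farouk and Halvorsen, by date of appointment to the Order (earlier first): Pereira (7 Jan 1999) before Farouk (24 Apr 2003) before Halvorsen (12 Sep 2005).
Among Sorensen, Kapoor and Vasquez, by date of appointment to the Order (earlier first): Sorensen (8 Jan 2015) before Kapoor (19 Dec 2015) before Vasquez (27 May 2016).
Adeyemi, Takahashi and Osei all have roll number 230, so the next rule applies.
Among Adeyemi, Takahashi and Osei, by date of appointment to the Order (earlier first): Adeyemi (6 Nov 1995) before Takahashi (7 Aug 1996) before Osei (17 Oct 1998).
Order: Pereira, Farouk, Halvorsen, Bianchi, Sorensen, Kapoor, Vasquez, Adeyemi, Takahashi, Osei.

Takahashi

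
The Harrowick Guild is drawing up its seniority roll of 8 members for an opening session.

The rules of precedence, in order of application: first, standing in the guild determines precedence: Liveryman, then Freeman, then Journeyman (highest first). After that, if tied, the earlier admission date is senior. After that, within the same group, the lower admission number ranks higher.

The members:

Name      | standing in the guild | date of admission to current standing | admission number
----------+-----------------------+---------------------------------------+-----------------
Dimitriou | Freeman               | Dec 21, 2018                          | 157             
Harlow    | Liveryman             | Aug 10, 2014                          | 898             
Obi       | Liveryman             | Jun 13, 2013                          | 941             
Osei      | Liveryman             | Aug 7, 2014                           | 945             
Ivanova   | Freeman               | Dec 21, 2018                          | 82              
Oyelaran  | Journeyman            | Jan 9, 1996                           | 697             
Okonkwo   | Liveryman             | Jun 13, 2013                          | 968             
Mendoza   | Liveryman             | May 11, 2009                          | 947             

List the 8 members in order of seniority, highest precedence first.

Mendoza, Obi, Okonkwo, Osei, Harlow, Ivanova, Dimitriou, Oyelaran

By standing in the guild: Mendoza, Obi, Okonkwo, Osei and Harlow (Liveryman); then Ivanova and Dimitriou (Freeman); then Oyelaran (Journeyman).
Among Mendoza, Obi, Okonkwo, Osei and Harlow, by date of admission to current standing (earlier first): Mendoza (May 11, 2009) before Obi and Okonkwo (Jun 13, 2013) before Osei (Aug 7, 2014) before Harlow (Aug 10, 2014).
Among Obi and Okonkwo, by admission number (lower first): Obi (941) before Okonkwo (968).
Ivanova and Dimitriou both have date of admission to current standing Dec 21, 2018, so the next rule applies.
Among Ivanova and Dimitriou, by admission number (lower first): Ivanova (82) before Dimitriou (157).
Full order: Mendoza, Obi, Okonkwo, Osei, Harlow, Ivanova, Dimitriou, Oyelaran.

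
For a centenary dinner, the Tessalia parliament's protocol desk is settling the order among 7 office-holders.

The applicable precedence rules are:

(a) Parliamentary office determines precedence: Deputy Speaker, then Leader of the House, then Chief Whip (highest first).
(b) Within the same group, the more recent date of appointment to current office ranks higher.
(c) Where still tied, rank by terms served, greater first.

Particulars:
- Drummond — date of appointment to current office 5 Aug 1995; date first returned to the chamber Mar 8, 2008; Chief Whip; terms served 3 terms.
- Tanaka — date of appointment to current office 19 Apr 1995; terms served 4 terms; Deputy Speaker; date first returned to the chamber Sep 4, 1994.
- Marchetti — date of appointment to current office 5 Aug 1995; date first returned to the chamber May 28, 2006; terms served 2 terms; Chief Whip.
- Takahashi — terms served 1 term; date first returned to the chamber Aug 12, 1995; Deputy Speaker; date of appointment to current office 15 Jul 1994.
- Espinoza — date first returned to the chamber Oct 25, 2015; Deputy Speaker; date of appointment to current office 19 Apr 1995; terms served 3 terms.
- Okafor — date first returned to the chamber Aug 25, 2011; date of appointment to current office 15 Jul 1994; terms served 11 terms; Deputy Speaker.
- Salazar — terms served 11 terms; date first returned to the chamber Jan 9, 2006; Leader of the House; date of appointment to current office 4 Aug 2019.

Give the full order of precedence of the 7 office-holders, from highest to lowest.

By parliamentary office: Tanaka, Espinoza, Okafor and Takahashi (Deputy Speaker); then Salazar (Leader of the House); then Drummond and Marchetti (Chief Whip).
Among Tanaka, Espinoza, Okafor and Takahashi, by date of appointment to current office (later first): Tanaka and Espinoza (19 Apr 1995) before Okafor and Takahashi (15 Jul 1994).
Among Tanaka and Espinoza, by terms served (higher first): Tanaka (4 terms) before Espinoza (3 terms).
Among Okafor and Takahashi, by terms served (higher first): Okafor (11 terms) before Takahashi (1 term).
Drummond and Marchetti both have date of appointment to current office 5 Aug 1995, so the next rule applies.
Among Drummond and Marchetti, by terms served (higher first): Drummond (3 terms) before Marchetti (2 terms).
Full order: Tanaka, Espinoza, Okafor, Takahashi, Salazar, Drummond, Marchetti.

Tanaka, Espinoza, Okafor, Takahashi, Salazar, Drummond, Marchetti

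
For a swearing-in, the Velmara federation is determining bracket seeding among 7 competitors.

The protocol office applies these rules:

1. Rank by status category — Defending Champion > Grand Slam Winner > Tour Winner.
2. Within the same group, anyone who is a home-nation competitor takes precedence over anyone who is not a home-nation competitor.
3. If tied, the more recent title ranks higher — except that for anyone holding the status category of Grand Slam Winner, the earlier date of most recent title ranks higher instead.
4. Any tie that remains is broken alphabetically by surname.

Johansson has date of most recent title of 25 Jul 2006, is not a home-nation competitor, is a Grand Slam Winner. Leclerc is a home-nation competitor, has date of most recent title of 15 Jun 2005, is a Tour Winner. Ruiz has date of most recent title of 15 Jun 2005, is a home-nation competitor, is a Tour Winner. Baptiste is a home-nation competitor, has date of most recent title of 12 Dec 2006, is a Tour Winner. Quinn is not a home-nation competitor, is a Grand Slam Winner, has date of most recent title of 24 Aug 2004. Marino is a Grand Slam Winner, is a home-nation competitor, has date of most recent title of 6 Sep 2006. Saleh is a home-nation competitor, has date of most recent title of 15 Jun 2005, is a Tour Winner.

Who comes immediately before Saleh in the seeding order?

By status category: Marino, Quinn and Johansson (Grand Slam Winner); then Baptiste, Leclerc, Ruiz and Saleh (Tour Winner).
Among Marino, Quinn and Johansson, a home-nation competitor before not a home-nation competitor: Marino (a home-nation competitor) before Quinn and Johansson (not a home-nation competitor).
Among Quinn and Johansson, by date of most recent title (earlier first) (reversed rule for this group): Quinn (24 Aug 2004) before Johansson (25 Jul 2006).
Baptiste, Leclerc, Ruiz and Saleh are each a home-nation competitor, so the next rule applies.
Among Baptiste, Leclerc, Ruiz and Saleh, by date of most recent title (later first): Baptiste (12 Dec 2006) before Leclerc, Ruiz and Saleh (15 Jun 2005).
Among Leclerc, Ruiz and Saleh, alphabetically by surname: Leclerc before Ruiz before Saleh.
Order: Marino, Quinn, Johansson, Baptiste, Leclerc, Ruiz, Saleh.

Ruiz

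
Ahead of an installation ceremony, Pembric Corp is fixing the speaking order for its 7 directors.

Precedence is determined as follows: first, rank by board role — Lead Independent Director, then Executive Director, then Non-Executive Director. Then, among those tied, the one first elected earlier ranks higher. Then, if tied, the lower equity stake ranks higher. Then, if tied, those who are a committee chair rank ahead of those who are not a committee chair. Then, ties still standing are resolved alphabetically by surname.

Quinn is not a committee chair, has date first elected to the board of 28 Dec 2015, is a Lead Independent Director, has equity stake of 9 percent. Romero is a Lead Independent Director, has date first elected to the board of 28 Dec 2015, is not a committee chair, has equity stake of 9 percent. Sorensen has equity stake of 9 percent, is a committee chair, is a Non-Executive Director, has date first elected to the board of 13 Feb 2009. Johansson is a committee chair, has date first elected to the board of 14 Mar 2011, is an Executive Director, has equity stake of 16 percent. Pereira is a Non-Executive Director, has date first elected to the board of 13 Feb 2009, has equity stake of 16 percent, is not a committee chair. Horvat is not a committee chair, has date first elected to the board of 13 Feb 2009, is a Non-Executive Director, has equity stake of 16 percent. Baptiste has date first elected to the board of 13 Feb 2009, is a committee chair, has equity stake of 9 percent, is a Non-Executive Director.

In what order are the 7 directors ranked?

By board role: Quinn and Romero (Lead Independent Director); then Johansson (Executive Director); then Baptiste, Sorensen, Horvat and Pereira (Non-Executive Director).
Quinn and Romero both have date first elected to the board 28 Dec 2015, so the next rule applies.
Quinn and Romero both have equity stake 9 percent, so the next rule applies.
Quinn and Romero are each not a committee chair, so the next rule applies.
Among Quinn and Romero, alphabetically by surname: Quinn before Romero.
Baptiste, Sorensen, Horvat and Pereira all have date first elected to the board 13 Feb 2009, so the next rule applies.
Among Baptiste, Sorensen, Horvat and Pereira, by equity stake (lower first): Baptiste and Sorensen (9 percent) before Horvat and Pereira (16 percent).
Baptiste and Sorensen are each a committee chair, so the next rule applies.
Among Baptiste and Sorensen, alphabetically by surname: Baptiste before Sorensen.
Horvat and Pereira are each not a committee chair, so the next rule applies.
Among Horvat and Pereira, alphabetically by surname: Horvat before Pereira.
Full order: Quinn, Romero, Johansson, Baptiste, Sorensen, Horvat, Pereira.

Quinn, Romero, Johansson, Baptiste, Sorensen, Horvat, Pereira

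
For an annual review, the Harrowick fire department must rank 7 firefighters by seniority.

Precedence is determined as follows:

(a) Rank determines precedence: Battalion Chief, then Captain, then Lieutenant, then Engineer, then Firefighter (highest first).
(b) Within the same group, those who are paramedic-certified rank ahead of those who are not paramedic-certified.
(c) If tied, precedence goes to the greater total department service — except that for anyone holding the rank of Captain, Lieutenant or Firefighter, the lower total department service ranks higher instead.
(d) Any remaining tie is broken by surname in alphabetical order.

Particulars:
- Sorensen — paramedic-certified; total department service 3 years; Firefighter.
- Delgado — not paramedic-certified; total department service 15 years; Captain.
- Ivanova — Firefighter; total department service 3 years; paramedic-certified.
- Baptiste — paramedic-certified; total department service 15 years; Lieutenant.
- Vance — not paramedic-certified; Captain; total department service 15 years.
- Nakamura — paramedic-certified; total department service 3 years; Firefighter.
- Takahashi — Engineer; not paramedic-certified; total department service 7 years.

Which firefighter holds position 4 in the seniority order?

Takahashi

By rank: Delgado and Vance (Captain); then Baptiste (Lieutenant); then Takahashi (Engineer); then Ivanova, Nakamura and Sorensen (Firefighter).
Delgado and Vance are each not paramedic-certified, so the next rule applies.
Delgado and Vance both have total department service 15 years, so the next rule applies.
Among Delgado and Vance, alphabetically by surname: Delgado before Vance.
Ivanova, Nakamura and Sorensen are each paramedic-certified, so the next rule applies.
Ivanova, Nakamura and Sorensen all have total department service 3 years, so the next rule applies.
Among Ivanova, Nakamura and Sorensen, alphabetically by surname: Ivanova before Nakamura before Sorensen.
Order: Delgado, Vance, Baptiste, Takahashi, Ivanova, Nakamura, Sorensen.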